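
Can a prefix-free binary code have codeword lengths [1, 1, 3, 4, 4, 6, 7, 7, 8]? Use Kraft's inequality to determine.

Kraft inequality: Σ 2^(-l_i) ≤ 1 for prefix-free code
Calculating: 2^(-1) + 2^(-1) + 2^(-3) + 2^(-4) + 2^(-4) + 2^(-6) + 2^(-7) + 2^(-7) + 2^(-8)
= 0.5 + 0.5 + 0.125 + 0.0625 + 0.0625 + 0.015625 + 0.0078125 + 0.0078125 + 0.00390625
= 1.2852
Since 1.2852 > 1, prefix-free code does not exist


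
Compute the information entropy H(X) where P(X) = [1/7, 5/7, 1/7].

H(X) = -Σ p(x) log₂ p(x)
  -1/7 × log₂(1/7) = 0.4011
  -5/7 × log₂(5/7) = 0.3467
  -1/7 × log₂(1/7) = 0.4011
H(X) = 1.1488 bits


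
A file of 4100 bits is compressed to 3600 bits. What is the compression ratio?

Compression ratio = Original / Compressed
= 4100 / 3600 = 1.14:1


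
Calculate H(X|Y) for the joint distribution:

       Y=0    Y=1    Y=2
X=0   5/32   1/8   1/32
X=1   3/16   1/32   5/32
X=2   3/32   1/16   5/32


H(X|Y) = Σ_y p(y) H(X|Y=y)
  p(Y=0) = 7/16, H(X|Y=0) = 1.5306
  p(Y=1) = 7/32, H(X|Y=1) = 1.3788
  p(Y=2) = 11/32, H(X|Y=2) = 1.3486
H(X|Y) = 0.4375×1.5306 + 0.2188×1.3788 + 0.3438×1.3486 = 1.4348 bits


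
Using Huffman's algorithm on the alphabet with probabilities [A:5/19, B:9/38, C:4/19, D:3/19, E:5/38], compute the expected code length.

Huffman tree construction:
Combine smallest probabilities repeatedly
Resulting codes:
  A: 10 (length 2)
  B: 01 (length 2)
  C: 00 (length 2)
  D: 111 (length 3)
  E: 110 (length 3)
Average length = Σ p(s) × length(s) = 2.2895 bits


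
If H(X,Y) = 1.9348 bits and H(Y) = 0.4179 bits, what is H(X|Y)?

Chain rule: H(X,Y) = H(X|Y) + H(Y)
H(X|Y) = H(X,Y) - H(Y) = 1.9348 - 0.4179 = 1.5169 bits


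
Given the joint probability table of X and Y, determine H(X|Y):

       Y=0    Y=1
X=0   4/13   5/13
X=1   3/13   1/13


H(X|Y) = Σ_y p(y) H(X|Y=y)
  p(Y=0) = 7/13, H(X|Y=0) = 0.9852
  p(Y=1) = 6/13, H(X|Y=1) = 0.6500
H(X|Y) = 0.5385×0.9852 + 0.4615×0.6500 = 0.8305 bits


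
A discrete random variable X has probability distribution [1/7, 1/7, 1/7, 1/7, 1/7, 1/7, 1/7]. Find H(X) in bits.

H(X) = -Σ p(x) log₂ p(x)
  -1/7 × log₂(1/7) = 0.4011
  -1/7 × log₂(1/7) = 0.4011
  -1/7 × log₂(1/7) = 0.4011
  -1/7 × log₂(1/7) = 0.4011
  -1/7 × log₂(1/7) = 0.4011
  -1/7 × log₂(1/7) = 0.4011
  -1/7 × log₂(1/7) = 0.4011
H(X) = 2.8074 bits


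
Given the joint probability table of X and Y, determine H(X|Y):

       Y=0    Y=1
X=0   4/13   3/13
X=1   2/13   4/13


H(X|Y) = Σ_y p(y) H(X|Y=y)
  p(Y=0) = 6/13, H(X|Y=0) = 0.9183
  p(Y=1) = 7/13, H(X|Y=1) = 0.9852
H(X|Y) = 0.4615×0.9183 + 0.5385×0.9852 = 0.9543 bits


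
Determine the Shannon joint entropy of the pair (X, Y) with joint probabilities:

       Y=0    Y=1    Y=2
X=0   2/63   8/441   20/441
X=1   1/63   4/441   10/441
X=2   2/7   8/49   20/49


H(X,Y) = -Σ p(x,y) log₂ p(x,y)
  p(0,0)=2/63: -0.0317 × log₂(0.0317) = 0.1580
  p(0,1)=8/441: -0.0181 × log₂(0.0181) = 0.1049
  p(0,2)=20/441: -0.0454 × log₂(0.0454) = 0.2024
  p(1,0)=1/63: -0.0159 × log₂(0.0159) = 0.0949
  p(1,1)=4/441: -0.0091 × log₂(0.0091) = 0.0615
  p(1,2)=10/441: -0.0227 × log₂(0.0227) = 0.1239
  p(2,0)=2/7: -0.2857 × log₂(0.2857) = 0.5164
  p(2,1)=8/49: -0.1633 × log₂(0.1633) = 0.4269
  p(2,2)=20/49: -0.4082 × log₂(0.4082) = 0.5277
H(X,Y) = 2.2166 bits


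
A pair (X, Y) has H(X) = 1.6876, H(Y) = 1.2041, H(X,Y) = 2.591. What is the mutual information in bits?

I(X;Y) = H(X) + H(Y) - H(X,Y)
I(X;Y) = 1.6876 + 1.2041 - 2.591 = 0.3007 bits


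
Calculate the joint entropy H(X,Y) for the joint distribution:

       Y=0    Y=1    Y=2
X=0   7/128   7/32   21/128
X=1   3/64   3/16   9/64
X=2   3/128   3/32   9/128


H(X,Y) = -Σ p(x,y) log₂ p(x,y)
  p(0,0)=7/128: -0.0547 × log₂(0.0547) = 0.2293
  p(0,1)=7/32: -0.2188 × log₂(0.2188) = 0.4796
  p(0,2)=21/128: -0.1641 × log₂(0.1641) = 0.4278
  p(1,0)=3/64: -0.0469 × log₂(0.0469) = 0.2070
  p(1,1)=3/16: -0.1875 × log₂(0.1875) = 0.4528
  p(1,2)=9/64: -0.1406 × log₂(0.1406) = 0.3980
  p(2,0)=3/128: -0.0234 × log₂(0.0234) = 0.1269
  p(2,1)=3/32: -0.0938 × log₂(0.0938) = 0.3202
  p(2,2)=9/128: -0.0703 × log₂(0.0703) = 0.2693
H(X,Y) = 2.9109 bits


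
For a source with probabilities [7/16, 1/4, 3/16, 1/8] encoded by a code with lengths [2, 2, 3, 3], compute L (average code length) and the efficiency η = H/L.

Average length L = Σ p_i × l_i = 2.3125 bits
Entropy H = 1.8496 bits
Efficiency η = H/L × 100% = 79.98%


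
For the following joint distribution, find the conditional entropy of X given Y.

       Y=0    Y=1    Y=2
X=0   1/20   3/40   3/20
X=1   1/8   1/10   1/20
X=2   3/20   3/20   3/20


H(X|Y) = Σ_y p(y) H(X|Y=y)
  p(Y=0) = 13/40, H(X|Y=0) = 1.4605
  p(Y=1) = 13/40, H(X|Y=1) = 1.5262
  p(Y=2) = 7/20, H(X|Y=2) = 1.4488
H(X|Y) = 0.3250×1.4605 + 0.3250×1.5262 + 0.3500×1.4488 = 1.4778 bits


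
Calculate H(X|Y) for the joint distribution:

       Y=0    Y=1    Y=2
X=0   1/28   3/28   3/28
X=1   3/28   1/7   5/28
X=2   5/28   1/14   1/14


H(X|Y) = Σ_y p(y) H(X|Y=y)
  p(Y=0) = 9/28, H(X|Y=0) = 1.3516
  p(Y=1) = 9/28, H(X|Y=1) = 1.5305
  p(Y=2) = 5/14, H(X|Y=2) = 1.4855
H(X|Y) = 0.3214×1.3516 + 0.3214×1.5305 + 0.3571×1.4855 = 1.4569 bits


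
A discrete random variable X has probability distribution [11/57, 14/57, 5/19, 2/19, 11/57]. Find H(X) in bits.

H(X) = -Σ p(x) log₂ p(x)
  -11/57 × log₂(11/57) = 0.4580
  -14/57 × log₂(14/57) = 0.4975
  -5/19 × log₂(5/19) = 0.5068
  -2/19 × log₂(2/19) = 0.3419
  -11/57 × log₂(11/57) = 0.4580
H(X) = 2.2623 bits


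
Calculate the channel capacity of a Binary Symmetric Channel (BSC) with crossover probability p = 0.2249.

For BSC with error probability p:
C = 1 - H(p) where H(p) is binary entropy
H(0.2249) = -0.2249 × log₂(0.2249) - 0.7751 × log₂(0.7751)
H(p) = 0.7690
C = 1 - 0.7690 = 0.2310 bits/use


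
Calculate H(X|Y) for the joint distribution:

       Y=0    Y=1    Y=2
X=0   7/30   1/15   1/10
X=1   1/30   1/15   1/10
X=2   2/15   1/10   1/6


H(X|Y) = Σ_y p(y) H(X|Y=y)
  p(Y=0) = 2/5, H(X|Y=0) = 1.2807
  p(Y=1) = 7/30, H(X|Y=1) = 1.5567
  p(Y=2) = 11/30, H(X|Y=2) = 1.5395
H(X|Y) = 0.4000×1.2807 + 0.2333×1.5567 + 0.3667×1.5395 = 1.4400 bits


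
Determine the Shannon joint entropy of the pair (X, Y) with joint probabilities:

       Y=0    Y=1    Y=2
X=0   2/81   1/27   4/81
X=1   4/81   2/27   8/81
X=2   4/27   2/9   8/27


H(X,Y) = -Σ p(x,y) log₂ p(x,y)
  p(0,0)=2/81: -0.0247 × log₂(0.0247) = 0.1318
  p(0,1)=1/27: -0.0370 × log₂(0.0370) = 0.1761
  p(0,2)=4/81: -0.0494 × log₂(0.0494) = 0.2143
  p(1,0)=4/81: -0.0494 × log₂(0.0494) = 0.2143
  p(1,1)=2/27: -0.0741 × log₂(0.0741) = 0.2781
  p(1,2)=8/81: -0.0988 × log₂(0.0988) = 0.3299
  p(2,0)=4/27: -0.1481 × log₂(0.1481) = 0.4081
  p(2,1)=2/9: -0.2222 × log₂(0.2222) = 0.4822
  p(2,2)=8/27: -0.2963 × log₂(0.2963) = 0.5200
H(X,Y) = 2.7549 bits


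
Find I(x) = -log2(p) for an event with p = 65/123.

Information content I(x) = -log₂(p(x))
I = -log₂(65/123) = -log₂(0.5285)
I = 0.9201 bits


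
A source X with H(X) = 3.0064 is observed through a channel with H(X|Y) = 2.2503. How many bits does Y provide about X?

I(X;Y) = H(X) - H(X|Y)
I(X;Y) = 3.0064 - 2.2503 = 0.7561 bits


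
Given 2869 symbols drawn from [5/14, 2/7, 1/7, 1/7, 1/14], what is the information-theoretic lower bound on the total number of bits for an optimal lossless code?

Entropy H = 2.1210 bits/symbol
Minimum bits = H × n = 2.1210 × 2869
= 6085.01 bits


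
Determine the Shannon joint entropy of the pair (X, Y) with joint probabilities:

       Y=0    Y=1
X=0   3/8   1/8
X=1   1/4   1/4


H(X,Y) = -Σ p(x,y) log₂ p(x,y)
  p(0,0)=3/8: -0.3750 × log₂(0.3750) = 0.5306
  p(0,1)=1/8: -0.1250 × log₂(0.1250) = 0.3750
  p(1,0)=1/4: -0.2500 × log₂(0.2500) = 0.5000
  p(1,1)=1/4: -0.2500 × log₂(0.2500) = 0.5000
H(X,Y) = 1.9056 bits


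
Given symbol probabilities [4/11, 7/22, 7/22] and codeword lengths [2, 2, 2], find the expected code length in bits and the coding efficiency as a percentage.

Average length L = Σ p_i × l_i = 2.0000 bits
Entropy H = 1.5820 bits
Efficiency η = H/L × 100% = 79.10%


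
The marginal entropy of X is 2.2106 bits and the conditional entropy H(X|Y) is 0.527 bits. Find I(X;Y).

I(X;Y) = H(X) - H(X|Y)
I(X;Y) = 2.2106 - 0.527 = 1.6836 bits


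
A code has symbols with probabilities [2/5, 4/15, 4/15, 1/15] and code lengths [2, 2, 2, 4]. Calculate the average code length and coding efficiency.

Average length L = Σ p_i × l_i = 2.1333 bits
Entropy H = 1.8062 bits
Efficiency η = H/L × 100% = 84.67%


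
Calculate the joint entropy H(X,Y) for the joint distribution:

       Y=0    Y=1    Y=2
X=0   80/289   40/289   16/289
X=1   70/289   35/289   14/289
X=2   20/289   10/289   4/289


H(X,Y) = -Σ p(x,y) log₂ p(x,y)
  p(0,0)=80/289: -0.2768 × log₂(0.2768) = 0.5129
  p(0,1)=40/289: -0.1384 × log₂(0.1384) = 0.3949
  p(0,2)=16/289: -0.0554 × log₂(0.0554) = 0.2311
  p(1,0)=70/289: -0.2422 × log₂(0.2422) = 0.4955
  p(1,1)=35/289: -0.1211 × log₂(0.1211) = 0.3688
  p(1,2)=14/289: -0.0484 × log₂(0.0484) = 0.2116
  p(2,0)=20/289: -0.0692 × log₂(0.0692) = 0.2666
  p(2,1)=10/289: -0.0346 × log₂(0.0346) = 0.1679
  p(2,2)=4/289: -0.0138 × log₂(0.0138) = 0.0855
H(X,Y) = 2.7349 bits


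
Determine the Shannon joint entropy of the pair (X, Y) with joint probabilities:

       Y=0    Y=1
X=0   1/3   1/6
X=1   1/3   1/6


H(X,Y) = -Σ p(x,y) log₂ p(x,y)
  p(0,0)=1/3: -0.3333 × log₂(0.3333) = 0.5283
  p(0,1)=1/6: -0.1667 × log₂(0.1667) = 0.4308
  p(1,0)=1/3: -0.3333 × log₂(0.3333) = 0.5283
  p(1,1)=1/6: -0.1667 × log₂(0.1667) = 0.4308
H(X,Y) = 1.9183 bits


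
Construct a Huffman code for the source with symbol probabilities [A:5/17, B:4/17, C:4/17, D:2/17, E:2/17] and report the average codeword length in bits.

Huffman tree construction:
Combine smallest probabilities repeatedly
Resulting codes:
  A: 11 (length 2)
  B: 00 (length 2)
  C: 01 (length 2)
  D: 100 (length 3)
  E: 101 (length 3)
Average length = Σ p(s) × length(s) = 2.2353 bits


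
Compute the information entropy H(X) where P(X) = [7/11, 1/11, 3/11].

H(X) = -Σ p(x) log₂ p(x)
  -7/11 × log₂(7/11) = 0.4150
  -1/11 × log₂(1/11) = 0.3145
  -3/11 × log₂(3/11) = 0.5112
H(X) = 1.2407 bits


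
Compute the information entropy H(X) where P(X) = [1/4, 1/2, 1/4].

H(X) = -Σ p(x) log₂ p(x)
  -1/4 × log₂(1/4) = 0.5000
  -1/2 × log₂(1/2) = 0.5000
  -1/4 × log₂(1/4) = 0.5000
H(X) = 1.5000 bits


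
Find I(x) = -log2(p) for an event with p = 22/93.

Information content I(x) = -log₂(p(x))
I = -log₂(22/93) = -log₂(0.2366)
I = 2.0797 bits


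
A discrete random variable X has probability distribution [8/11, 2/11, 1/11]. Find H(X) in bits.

H(X) = -Σ p(x) log₂ p(x)
  -8/11 × log₂(8/11) = 0.3341
  -2/11 × log₂(2/11) = 0.4472
  -1/11 × log₂(1/11) = 0.3145
H(X) = 1.0958 bits


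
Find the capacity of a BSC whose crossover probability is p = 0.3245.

For BSC with error probability p:
C = 1 - H(p) where H(p) is binary entropy
H(0.3245) = -0.3245 × log₂(0.3245) - 0.6755 × log₂(0.6755)
H(p) = 0.9092
C = 1 - 0.9092 = 0.0908 bits/use


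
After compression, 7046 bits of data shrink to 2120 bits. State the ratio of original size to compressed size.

Compression ratio = Original / Compressed
= 7046 / 2120 = 3.32:1


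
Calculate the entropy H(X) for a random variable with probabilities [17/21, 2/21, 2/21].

H(X) = -Σ p(x) log₂ p(x)
  -17/21 × log₂(17/21) = 0.2468
  -2/21 × log₂(2/21) = 0.3231
  -2/21 × log₂(2/21) = 0.3231
H(X) = 0.8929 bits


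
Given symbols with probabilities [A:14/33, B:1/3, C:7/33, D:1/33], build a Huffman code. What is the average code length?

Huffman tree construction:
Combine smallest probabilities repeatedly
Resulting codes:
  A: 0 (length 1)
  B: 11 (length 2)
  C: 101 (length 3)
  D: 100 (length 3)
Average length = Σ p(s) × length(s) = 1.8182 bits


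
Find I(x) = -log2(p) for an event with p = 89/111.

Information content I(x) = -log₂(p(x))
I = -log₂(89/111) = -log₂(0.8018)
I = 0.3187 bits


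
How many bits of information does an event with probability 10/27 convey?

Information content I(x) = -log₂(p(x))
I = -log₂(10/27) = -log₂(0.3704)
I = 1.4330 bits


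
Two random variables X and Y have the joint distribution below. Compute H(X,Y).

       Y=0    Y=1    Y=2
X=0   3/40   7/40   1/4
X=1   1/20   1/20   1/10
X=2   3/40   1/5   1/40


H(X,Y) = -Σ p(x,y) log₂ p(x,y)
  p(0,0)=3/40: -0.0750 × log₂(0.0750) = 0.2803
  p(0,1)=7/40: -0.1750 × log₂(0.1750) = 0.4401
  p(0,2)=1/4: -0.2500 × log₂(0.2500) = 0.5000
  p(1,0)=1/20: -0.0500 × log₂(0.0500) = 0.2161
  p(1,1)=1/20: -0.0500 × log₂(0.0500) = 0.2161
  p(1,2)=1/10: -0.1000 × log₂(0.1000) = 0.3322
  p(2,0)=3/40: -0.0750 × log₂(0.0750) = 0.2803
  p(2,1)=1/5: -0.2000 × log₂(0.2000) = 0.4644
  p(2,2)=1/40: -0.0250 × log₂(0.0250) = 0.1330
H(X,Y) = 2.8624 bits


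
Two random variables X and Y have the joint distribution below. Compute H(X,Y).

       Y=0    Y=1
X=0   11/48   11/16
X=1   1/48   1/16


H(X,Y) = -Σ p(x,y) log₂ p(x,y)
  p(0,0)=11/48: -0.2292 × log₂(0.2292) = 0.4871
  p(0,1)=11/16: -0.6875 × log₂(0.6875) = 0.3716
  p(1,0)=1/48: -0.0208 × log₂(0.0208) = 0.1164
  p(1,1)=1/16: -0.0625 × log₂(0.0625) = 0.2500
H(X,Y) = 1.2251 bits


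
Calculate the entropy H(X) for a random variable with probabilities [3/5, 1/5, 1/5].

H(X) = -Σ p(x) log₂ p(x)
  -3/5 × log₂(3/5) = 0.4422
  -1/5 × log₂(1/5) = 0.4644
  -1/5 × log₂(1/5) = 0.4644
H(X) = 1.3710 bits


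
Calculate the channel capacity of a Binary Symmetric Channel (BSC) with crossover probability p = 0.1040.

For BSC with error probability p:
C = 1 - H(p) where H(p) is binary entropy
H(0.1040) = -0.1040 × log₂(0.1040) - 0.8960 × log₂(0.8960)
H(p) = 0.4815
C = 1 - 0.4815 = 0.5185 bits/use


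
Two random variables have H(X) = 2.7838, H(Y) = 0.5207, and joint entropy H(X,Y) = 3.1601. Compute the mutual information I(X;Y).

I(X;Y) = H(X) + H(Y) - H(X,Y)
I(X;Y) = 2.7838 + 0.5207 - 3.1601 = 0.1444 bits


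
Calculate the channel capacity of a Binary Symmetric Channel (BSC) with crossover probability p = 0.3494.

For BSC with error probability p:
C = 1 - H(p) where H(p) is binary entropy
H(0.3494) = -0.3494 × log₂(0.3494) - 0.6506 × log₂(0.6506)
H(p) = 0.9335
C = 1 - 0.9335 = 0.0665 bits/use


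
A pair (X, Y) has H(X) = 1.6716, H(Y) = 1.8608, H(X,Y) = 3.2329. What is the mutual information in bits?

I(X;Y) = H(X) + H(Y) - H(X,Y)
I(X;Y) = 1.6716 + 1.8608 - 3.2329 = 0.2995 bits


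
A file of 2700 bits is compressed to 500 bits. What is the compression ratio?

Compression ratio = Original / Compressed
= 2700 / 500 = 5.40:1


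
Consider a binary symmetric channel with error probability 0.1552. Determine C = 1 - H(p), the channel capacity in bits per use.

For BSC with error probability p:
C = 1 - H(p) where H(p) is binary entropy
H(0.1552) = -0.1552 × log₂(0.1552) - 0.8448 × log₂(0.8448)
H(p) = 0.6227
C = 1 - 0.6227 = 0.3773 bits/use


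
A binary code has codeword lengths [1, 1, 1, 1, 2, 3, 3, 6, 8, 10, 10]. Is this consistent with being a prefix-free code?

Kraft inequality: Σ 2^(-l_i) ≤ 1 for prefix-free code
Calculating: 2^(-1) + 2^(-1) + 2^(-1) + 2^(-1) + 2^(-2) + 2^(-3) + 2^(-3) + 2^(-6) + 2^(-8) + 2^(-10) + 2^(-10)
= 0.5 + 0.5 + 0.5 + 0.5 + 0.25 + 0.125 + 0.125 + 0.015625 + 0.00390625 + 0.0009765625 + 0.0009765625
= 2.5215
Since 2.5215 > 1, prefix-free code does not exist


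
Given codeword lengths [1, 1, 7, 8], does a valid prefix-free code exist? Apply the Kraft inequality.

Kraft inequality: Σ 2^(-l_i) ≤ 1 for prefix-free code
Calculating: 2^(-1) + 2^(-1) + 2^(-7) + 2^(-8)
= 0.5 + 0.5 + 0.0078125 + 0.00390625
= 1.0117
Since 1.0117 > 1, prefix-free code does not exist


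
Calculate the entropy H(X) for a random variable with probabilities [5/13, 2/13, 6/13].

H(X) = -Σ p(x) log₂ p(x)
  -5/13 × log₂(5/13) = 0.5302
  -2/13 × log₂(2/13) = 0.4155
  -6/13 × log₂(6/13) = 0.5148
H(X) = 1.4605 bits


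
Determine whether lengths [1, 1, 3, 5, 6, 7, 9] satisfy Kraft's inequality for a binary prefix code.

Kraft inequality: Σ 2^(-l_i) ≤ 1 for prefix-free code
Calculating: 2^(-1) + 2^(-1) + 2^(-3) + 2^(-5) + 2^(-6) + 2^(-7) + 2^(-9)
= 0.5 + 0.5 + 0.125 + 0.03125 + 0.015625 + 0.0078125 + 0.001953125
= 1.1816
Since 1.1816 > 1, prefix-free code does not exist


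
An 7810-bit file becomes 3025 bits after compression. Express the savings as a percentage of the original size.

Space savings = (1 - Compressed/Original) × 100%
= (1 - 3025/7810) × 100%
= 61.27%


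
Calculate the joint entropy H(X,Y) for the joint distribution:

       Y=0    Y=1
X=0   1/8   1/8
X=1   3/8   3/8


H(X,Y) = -Σ p(x,y) log₂ p(x,y)
  p(0,0)=1/8: -0.1250 × log₂(0.1250) = 0.3750
  p(0,1)=1/8: -0.1250 × log₂(0.1250) = 0.3750
  p(1,0)=3/8: -0.3750 × log₂(0.3750) = 0.5306
  p(1,1)=3/8: -0.3750 × log₂(0.3750) = 0.5306
H(X,Y) = 1.8113 bits


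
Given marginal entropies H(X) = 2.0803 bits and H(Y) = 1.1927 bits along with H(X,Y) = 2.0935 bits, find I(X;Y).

I(X;Y) = H(X) + H(Y) - H(X,Y)
I(X;Y) = 2.0803 + 1.1927 - 2.0935 = 1.1795 bits


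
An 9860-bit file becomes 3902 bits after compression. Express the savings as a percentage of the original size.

Space savings = (1 - Compressed/Original) × 100%
= (1 - 3902/9860) × 100%
= 60.43%


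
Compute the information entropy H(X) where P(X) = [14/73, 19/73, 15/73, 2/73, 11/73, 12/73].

H(X) = -Σ p(x) log₂ p(x)
  -14/73 × log₂(14/73) = 0.4569
  -19/73 × log₂(19/73) = 0.5054
  -15/73 × log₂(15/73) = 0.4691
  -2/73 × log₂(2/73) = 0.1422
  -11/73 × log₂(11/73) = 0.4114
  -12/73 × log₂(12/73) = 0.4282
H(X) = 2.4132 bits


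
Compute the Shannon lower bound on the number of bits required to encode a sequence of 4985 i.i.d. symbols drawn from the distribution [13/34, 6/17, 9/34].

Entropy H = 1.5682 bits/symbol
Minimum bits = H × n = 1.5682 × 4985
= 7817.53 bits


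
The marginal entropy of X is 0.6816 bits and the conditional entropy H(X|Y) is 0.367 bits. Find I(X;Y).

I(X;Y) = H(X) - H(X|Y)
I(X;Y) = 0.6816 - 0.367 = 0.3146 bits


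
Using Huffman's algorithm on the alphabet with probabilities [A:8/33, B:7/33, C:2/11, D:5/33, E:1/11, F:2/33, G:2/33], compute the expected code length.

Huffman tree construction:
Combine smallest probabilities repeatedly
Resulting codes:
  A: 10 (length 2)
  B: 00 (length 2)
  C: 111 (length 3)
  D: 110 (length 3)
  E: 010 (length 3)
  F: 0110 (length 4)
  G: 0111 (length 4)
Average length = Σ p(s) × length(s) = 2.6667 bits


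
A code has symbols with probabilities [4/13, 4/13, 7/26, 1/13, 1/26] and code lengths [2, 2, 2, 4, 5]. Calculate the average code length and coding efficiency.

Average length L = Σ p_i × l_i = 2.2692 bits
Entropy H = 2.0215 bits
Efficiency η = H/L × 100% = 89.08%


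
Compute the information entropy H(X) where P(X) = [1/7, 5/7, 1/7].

H(X) = -Σ p(x) log₂ p(x)
  -1/7 × log₂(1/7) = 0.4011
  -5/7 × log₂(5/7) = 0.3467
  -1/7 × log₂(1/7) = 0.4011
H(X) = 1.1488 bits


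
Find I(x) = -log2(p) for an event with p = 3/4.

Information content I(x) = -log₂(p(x))
I = -log₂(3/4) = -log₂(0.7500)
I = 0.4150 bits


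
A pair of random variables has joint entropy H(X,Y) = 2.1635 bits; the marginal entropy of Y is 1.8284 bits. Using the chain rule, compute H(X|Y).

Chain rule: H(X,Y) = H(X|Y) + H(Y)
H(X|Y) = H(X,Y) - H(Y) = 2.1635 - 1.8284 = 0.3351 bits


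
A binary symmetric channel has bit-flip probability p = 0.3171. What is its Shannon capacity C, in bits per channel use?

For BSC with error probability p:
C = 1 - H(p) where H(p) is binary entropy
H(0.3171) = -0.3171 × log₂(0.3171) - 0.6829 × log₂(0.6829)
H(p) = 0.9012
C = 1 - 0.9012 = 0.0988 bits/use


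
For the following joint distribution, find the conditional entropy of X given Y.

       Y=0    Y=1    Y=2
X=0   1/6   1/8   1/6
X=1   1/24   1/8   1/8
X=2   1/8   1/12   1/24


H(X|Y) = Σ_y p(y) H(X|Y=y)
  p(Y=0) = 1/3, H(X|Y=0) = 1.4056
  p(Y=1) = 1/3, H(X|Y=1) = 1.5613
  p(Y=2) = 1/3, H(X|Y=2) = 1.4056
H(X|Y) = 0.3333×1.4056 + 0.3333×1.5613 + 0.3333×1.4056 = 1.4575 bits


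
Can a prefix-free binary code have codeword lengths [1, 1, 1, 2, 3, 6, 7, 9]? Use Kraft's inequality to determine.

Kraft inequality: Σ 2^(-l_i) ≤ 1 for prefix-free code
Calculating: 2^(-1) + 2^(-1) + 2^(-1) + 2^(-2) + 2^(-3) + 2^(-6) + 2^(-7) + 2^(-9)
= 0.5 + 0.5 + 0.5 + 0.25 + 0.125 + 0.015625 + 0.0078125 + 0.001953125
= 1.9004
Since 1.9004 > 1, prefix-free code does not exist


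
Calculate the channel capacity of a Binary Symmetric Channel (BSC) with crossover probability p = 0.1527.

For BSC with error probability p:
C = 1 - H(p) where H(p) is binary entropy
H(0.1527) = -0.1527 × log₂(0.1527) - 0.8473 × log₂(0.8473)
H(p) = 0.6166
C = 1 - 0.6166 = 0.3834 bits/use


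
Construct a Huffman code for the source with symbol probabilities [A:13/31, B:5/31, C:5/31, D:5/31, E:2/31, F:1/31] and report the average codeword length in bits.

Huffman tree construction:
Combine smallest probabilities repeatedly
Resulting codes:
  A: 0 (length 1)
  B: 101 (length 3)
  C: 110 (length 3)
  D: 111 (length 3)
  E: 1001 (length 4)
  F: 1000 (length 4)
Average length = Σ p(s) × length(s) = 2.2581 bits


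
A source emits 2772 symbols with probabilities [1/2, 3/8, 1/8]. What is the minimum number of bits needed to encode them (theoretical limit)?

Entropy H = 1.4056 bits/symbol
Minimum bits = H × n = 1.4056 × 2772
= 3896.43 bits


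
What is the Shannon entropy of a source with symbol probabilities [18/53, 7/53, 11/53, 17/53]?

H(X) = -Σ p(x) log₂ p(x)
  -18/53 × log₂(18/53) = 0.5291
  -7/53 × log₂(7/53) = 0.3857
  -11/53 × log₂(11/53) = 0.4708
  -17/53 × log₂(17/53) = 0.5262
H(X) = 1.9119 bits


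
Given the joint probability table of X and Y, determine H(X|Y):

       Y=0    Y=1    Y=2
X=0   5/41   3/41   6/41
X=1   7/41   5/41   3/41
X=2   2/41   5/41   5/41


H(X|Y) = Σ_y p(y) H(X|Y=y)
  p(Y=0) = 14/41, H(X|Y=0) = 1.4316
  p(Y=1) = 13/41, H(X|Y=1) = 1.5486
  p(Y=2) = 14/41, H(X|Y=2) = 1.5306
H(X|Y) = 0.3415×1.4316 + 0.3171×1.5486 + 0.3415×1.5306 = 1.5025 bits


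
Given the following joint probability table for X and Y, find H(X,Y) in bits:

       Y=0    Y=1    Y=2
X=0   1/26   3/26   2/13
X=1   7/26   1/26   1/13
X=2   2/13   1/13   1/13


H(X,Y) = -Σ p(x,y) log₂ p(x,y)
  p(0,0)=1/26: -0.0385 × log₂(0.0385) = 0.1808
  p(0,1)=3/26: -0.1154 × log₂(0.1154) = 0.3595
  p(0,2)=2/13: -0.1538 × log₂(0.1538) = 0.4155
  p(1,0)=7/26: -0.2692 × log₂(0.2692) = 0.5097
  p(1,1)=1/26: -0.0385 × log₂(0.0385) = 0.1808
  p(1,2)=1/13: -0.0769 × log₂(0.0769) = 0.2846
  p(2,0)=2/13: -0.1538 × log₂(0.1538) = 0.4155
  p(2,1)=1/13: -0.0769 × log₂(0.0769) = 0.2846
  p(2,2)=1/13: -0.0769 × log₂(0.0769) = 0.2846
H(X,Y) = 2.9156 bits


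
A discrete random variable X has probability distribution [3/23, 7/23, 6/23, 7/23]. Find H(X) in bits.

H(X) = -Σ p(x) log₂ p(x)
  -3/23 × log₂(3/23) = 0.3833
  -7/23 × log₂(7/23) = 0.5223
  -6/23 × log₂(6/23) = 0.5057
  -7/23 × log₂(7/23) = 0.5223
H(X) = 1.9337 bits


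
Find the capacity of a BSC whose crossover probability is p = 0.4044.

For BSC with error probability p:
C = 1 - H(p) where H(p) is binary entropy
H(0.4044) = -0.4044 × log₂(0.4044) - 0.5956 × log₂(0.5956)
H(p) = 0.9735
C = 1 - 0.9735 = 0.0265 bits/use


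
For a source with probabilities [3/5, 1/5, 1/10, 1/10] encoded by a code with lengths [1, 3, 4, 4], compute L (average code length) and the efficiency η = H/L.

Average length L = Σ p_i × l_i = 2.0000 bits
Entropy H = 1.5710 bits
Efficiency η = H/L × 100% = 78.55%


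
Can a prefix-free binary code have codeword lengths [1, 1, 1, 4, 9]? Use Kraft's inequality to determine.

Kraft inequality: Σ 2^(-l_i) ≤ 1 for prefix-free code
Calculating: 2^(-1) + 2^(-1) + 2^(-1) + 2^(-4) + 2^(-9)
= 0.5 + 0.5 + 0.5 + 0.0625 + 0.001953125
= 1.5645
Since 1.5645 > 1, prefix-free code does not exist


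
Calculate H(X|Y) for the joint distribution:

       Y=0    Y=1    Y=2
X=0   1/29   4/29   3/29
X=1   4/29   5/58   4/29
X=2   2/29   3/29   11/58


H(X|Y) = Σ_y p(y) H(X|Y=y)
  p(Y=0) = 7/29, H(X|Y=0) = 1.3788
  p(Y=1) = 19/58, H(X|Y=1) = 1.5574
  p(Y=2) = 25/58, H(X|Y=2) = 1.5413
H(X|Y) = 0.2414×1.3788 + 0.3276×1.5574 + 0.4310×1.5413 = 1.5074 bits


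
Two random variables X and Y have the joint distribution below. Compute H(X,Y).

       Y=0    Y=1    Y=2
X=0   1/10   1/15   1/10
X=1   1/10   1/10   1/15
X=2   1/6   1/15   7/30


H(X,Y) = -Σ p(x,y) log₂ p(x,y)
  p(0,0)=1/10: -0.1000 × log₂(0.1000) = 0.3322
  p(0,1)=1/15: -0.0667 × log₂(0.0667) = 0.2605
  p(0,2)=1/10: -0.1000 × log₂(0.1000) = 0.3322
  p(1,0)=1/10: -0.1000 × log₂(0.1000) = 0.3322
  p(1,1)=1/10: -0.1000 × log₂(0.1000) = 0.3322
  p(1,2)=1/15: -0.0667 × log₂(0.0667) = 0.2605
  p(2,0)=1/6: -0.1667 × log₂(0.1667) = 0.4308
  p(2,1)=1/15: -0.0667 × log₂(0.0667) = 0.2605
  p(2,2)=7/30: -0.2333 × log₂(0.2333) = 0.4899
H(X,Y) = 3.0309 bits


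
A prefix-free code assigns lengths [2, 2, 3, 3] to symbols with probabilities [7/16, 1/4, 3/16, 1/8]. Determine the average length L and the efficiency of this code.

Average length L = Σ p_i × l_i = 2.3125 bits
Entropy H = 1.8496 bits
Efficiency η = H/L × 100% = 79.98%


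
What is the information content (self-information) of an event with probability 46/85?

Information content I(x) = -log₂(p(x))
I = -log₂(46/85) = -log₂(0.5412)
I = 0.8858 bits


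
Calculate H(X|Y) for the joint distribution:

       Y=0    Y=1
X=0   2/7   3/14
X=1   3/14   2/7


H(X|Y) = Σ_y p(y) H(X|Y=y)
  p(Y=0) = 1/2, H(X|Y=0) = 0.9852
  p(Y=1) = 1/2, H(X|Y=1) = 0.9852
H(X|Y) = 0.5000×0.9852 + 0.5000×0.9852 = 0.9852 bits


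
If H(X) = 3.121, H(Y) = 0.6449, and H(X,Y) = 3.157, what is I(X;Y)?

I(X;Y) = H(X) + H(Y) - H(X,Y)
I(X;Y) = 3.121 + 0.6449 - 3.157 = 0.6089 bits


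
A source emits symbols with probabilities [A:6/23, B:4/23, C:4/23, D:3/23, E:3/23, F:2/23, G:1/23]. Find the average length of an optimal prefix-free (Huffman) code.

Huffman tree construction:
Combine smallest probabilities repeatedly
Resulting codes:
  A: 01 (length 2)
  B: 111 (length 3)
  C: 00 (length 2)
  D: 100 (length 3)
  E: 101 (length 3)
  F: 1101 (length 4)
  G: 1100 (length 4)
Average length = Σ p(s) × length(s) = 2.6957 bits


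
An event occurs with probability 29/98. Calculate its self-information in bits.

Information content I(x) = -log₂(p(x))
I = -log₂(29/98) = -log₂(0.2959)
I = 1.7567 bits


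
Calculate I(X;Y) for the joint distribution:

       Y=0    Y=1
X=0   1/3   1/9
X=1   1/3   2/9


H(X) = 0.9911, H(Y) = 0.9183, H(X,Y) = 1.8911
I(X;Y) = H(X) + H(Y) - H(X,Y) = 0.0183 bits


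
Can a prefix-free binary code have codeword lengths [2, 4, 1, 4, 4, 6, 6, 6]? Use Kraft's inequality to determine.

Kraft inequality: Σ 2^(-l_i) ≤ 1 for prefix-free code
Calculating: 2^(-2) + 2^(-4) + 2^(-1) + 2^(-4) + 2^(-4) + 2^(-6) + 2^(-6) + 2^(-6)
= 0.25 + 0.0625 + 0.5 + 0.0625 + 0.0625 + 0.015625 + 0.015625 + 0.015625
= 0.9844
Since 0.9844 ≤ 1, prefix-free code exists


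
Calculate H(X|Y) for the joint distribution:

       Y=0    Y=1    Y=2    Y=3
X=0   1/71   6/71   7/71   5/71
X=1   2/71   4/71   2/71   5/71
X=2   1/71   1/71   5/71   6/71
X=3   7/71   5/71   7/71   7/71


H(X|Y) = Σ_y p(y) H(X|Y=y)
  p(Y=0) = 11/71, H(X|Y=0) = 1.4911
  p(Y=1) = 16/71, H(X|Y=1) = 1.8050
  p(Y=2) = 21/71, H(X|Y=2) = 1.8727
  p(Y=3) = 23/71, H(X|Y=3) = 1.9853
H(X|Y) = 0.1549×1.4911 + 0.2254×1.8050 + 0.2958×1.8727 + 0.3239×1.9853 = 1.8348 bits


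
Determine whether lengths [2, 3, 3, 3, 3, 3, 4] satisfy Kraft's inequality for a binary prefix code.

Kraft inequality: Σ 2^(-l_i) ≤ 1 for prefix-free code
Calculating: 2^(-2) + 2^(-3) + 2^(-3) + 2^(-3) + 2^(-3) + 2^(-3) + 2^(-4)
= 0.25 + 0.125 + 0.125 + 0.125 + 0.125 + 0.125 + 0.0625
= 0.9375
Since 0.9375 ≤ 1, prefix-free code exists


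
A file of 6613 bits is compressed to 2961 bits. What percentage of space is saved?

Space savings = (1 - Compressed/Original) × 100%
= (1 - 2961/6613) × 100%
= 55.22%


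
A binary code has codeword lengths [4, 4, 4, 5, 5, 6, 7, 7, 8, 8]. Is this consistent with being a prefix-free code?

Kraft inequality: Σ 2^(-l_i) ≤ 1 for prefix-free code
Calculating: 2^(-4) + 2^(-4) + 2^(-4) + 2^(-5) + 2^(-5) + 2^(-6) + 2^(-7) + 2^(-7) + 2^(-8) + 2^(-8)
= 0.0625 + 0.0625 + 0.0625 + 0.03125 + 0.03125 + 0.015625 + 0.0078125 + 0.0078125 + 0.00390625 + 0.00390625
= 0.2891
Since 0.2891 ≤ 1, prefix-free code exists


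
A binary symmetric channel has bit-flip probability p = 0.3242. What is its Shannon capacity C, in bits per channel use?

For BSC with error probability p:
C = 1 - H(p) where H(p) is binary entropy
H(0.3242) = -0.3242 × log₂(0.3242) - 0.6758 × log₂(0.6758)
H(p) = 0.9089
C = 1 - 0.9089 = 0.0911 bits/use


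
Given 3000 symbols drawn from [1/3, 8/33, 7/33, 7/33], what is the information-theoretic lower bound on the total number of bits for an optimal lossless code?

Entropy H = 1.9730 bits/symbol
Minimum bits = H × n = 1.9730 × 3000
= 5918.94 bits


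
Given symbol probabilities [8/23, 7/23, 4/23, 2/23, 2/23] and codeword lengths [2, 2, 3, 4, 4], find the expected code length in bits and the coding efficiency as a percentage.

Average length L = Σ p_i × l_i = 2.5217 bits
Entropy H = 2.1039 bits
Efficiency η = H/L × 100% = 83.43%


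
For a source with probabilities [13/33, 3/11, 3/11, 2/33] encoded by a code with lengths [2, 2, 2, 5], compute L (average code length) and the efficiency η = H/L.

Average length L = Σ p_i × l_i = 2.1818 bits
Entropy H = 1.7970 bits
Efficiency η = H/L × 100% = 82.36%


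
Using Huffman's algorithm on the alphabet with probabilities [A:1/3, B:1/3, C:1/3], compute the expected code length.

Huffman tree construction:
Combine smallest probabilities repeatedly
Resulting codes:
  A: 10 (length 2)
  B: 11 (length 2)
  C: 0 (length 1)
Average length = Σ p(s) × length(s) = 1.6667 bits


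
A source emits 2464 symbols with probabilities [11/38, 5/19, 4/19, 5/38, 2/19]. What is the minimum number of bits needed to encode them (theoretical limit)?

Entropy H = 2.2247 bits/symbol
Minimum bits = H × n = 2.2247 × 2464
= 5481.66 bits


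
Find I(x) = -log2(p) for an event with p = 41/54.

Information content I(x) = -log₂(p(x))
I = -log₂(41/54) = -log₂(0.7593)
I = 0.3973 bits


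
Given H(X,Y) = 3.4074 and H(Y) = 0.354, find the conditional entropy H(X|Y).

Chain rule: H(X,Y) = H(X|Y) + H(Y)
H(X|Y) = H(X,Y) - H(Y) = 3.4074 - 0.354 = 3.0534 bits


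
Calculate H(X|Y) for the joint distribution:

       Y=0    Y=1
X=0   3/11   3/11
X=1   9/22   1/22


H(X|Y) = Σ_y p(y) H(X|Y=y)
  p(Y=0) = 15/22, H(X|Y=0) = 0.9710
  p(Y=1) = 7/22, H(X|Y=1) = 0.5917
H(X|Y) = 0.6818×0.9710 + 0.3182×0.5917 = 0.8503 bits


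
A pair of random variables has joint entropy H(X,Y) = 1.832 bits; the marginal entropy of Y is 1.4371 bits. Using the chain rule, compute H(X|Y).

Chain rule: H(X,Y) = H(X|Y) + H(Y)
H(X|Y) = H(X,Y) - H(Y) = 1.832 - 1.4371 = 0.3949 bits


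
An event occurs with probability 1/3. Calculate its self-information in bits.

Information content I(x) = -log₂(p(x))
I = -log₂(1/3) = -log₂(0.3333)
I = 1.5850 bits


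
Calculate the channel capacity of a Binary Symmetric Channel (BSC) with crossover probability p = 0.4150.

For BSC with error probability p:
C = 1 - H(p) where H(p) is binary entropy
H(0.4150) = -0.4150 × log₂(0.4150) - 0.5850 × log₂(0.5850)
H(p) = 0.9791
C = 1 - 0.9791 = 0.0209 bits/use


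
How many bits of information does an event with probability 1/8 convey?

Information content I(x) = -log₂(p(x))
I = -log₂(1/8) = -log₂(0.1250)
I = 3.0000 bits


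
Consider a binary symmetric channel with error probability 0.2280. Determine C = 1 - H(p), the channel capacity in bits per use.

For BSC with error probability p:
C = 1 - H(p) where H(p) is binary entropy
H(0.2280) = -0.2280 × log₂(0.2280) - 0.7720 × log₂(0.7720)
H(p) = 0.7745
C = 1 - 0.7745 = 0.2255 bits/use


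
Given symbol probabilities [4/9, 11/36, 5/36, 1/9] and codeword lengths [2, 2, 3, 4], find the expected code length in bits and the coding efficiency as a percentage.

Average length L = Σ p_i × l_i = 2.3611 bits
Entropy H = 1.7904 bits
Efficiency η = H/L × 100% = 75.83%


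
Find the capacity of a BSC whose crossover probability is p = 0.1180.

For BSC with error probability p:
C = 1 - H(p) where H(p) is binary entropy
H(0.1180) = -0.1180 × log₂(0.1180) - 0.8820 × log₂(0.8820)
H(p) = 0.5236
C = 1 - 0.5236 = 0.4764 bits/use


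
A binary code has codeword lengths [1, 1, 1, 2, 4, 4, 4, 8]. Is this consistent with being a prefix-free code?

Kraft inequality: Σ 2^(-l_i) ≤ 1 for prefix-free code
Calculating: 2^(-1) + 2^(-1) + 2^(-1) + 2^(-2) + 2^(-4) + 2^(-4) + 2^(-4) + 2^(-8)
= 0.5 + 0.5 + 0.5 + 0.25 + 0.0625 + 0.0625 + 0.0625 + 0.00390625
= 1.9414
Since 1.9414 > 1, prefix-free code does not exist


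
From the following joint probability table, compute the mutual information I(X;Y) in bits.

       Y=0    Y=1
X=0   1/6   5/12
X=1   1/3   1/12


H(X) = 0.9799, H(Y) = 1.0000, H(X,Y) = 1.7842
I(X;Y) = H(X) + H(Y) - H(X,Y) = 0.1957 bits


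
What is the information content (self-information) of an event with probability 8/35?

Information content I(x) = -log₂(p(x))
I = -log₂(8/35) = -log₂(0.2286)
I = 2.1293 bits


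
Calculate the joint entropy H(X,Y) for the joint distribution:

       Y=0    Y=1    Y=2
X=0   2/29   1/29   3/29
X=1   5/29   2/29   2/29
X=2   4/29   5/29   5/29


H(X,Y) = -Σ p(x,y) log₂ p(x,y)
  p(0,0)=2/29: -0.0690 × log₂(0.0690) = 0.2661
  p(0,1)=1/29: -0.0345 × log₂(0.0345) = 0.1675
  p(0,2)=3/29: -0.1034 × log₂(0.1034) = 0.3386
  p(1,0)=5/29: -0.1724 × log₂(0.1724) = 0.4373
  p(1,1)=2/29: -0.0690 × log₂(0.0690) = 0.2661
  p(1,2)=2/29: -0.0690 × log₂(0.0690) = 0.2661
  p(2,0)=4/29: -0.1379 × log₂(0.1379) = 0.3942
  p(2,1)=5/29: -0.1724 × log₂(0.1724) = 0.4373
  p(2,2)=5/29: -0.1724 × log₂(0.1724) = 0.4373
H(X,Y) = 3.0103 bits


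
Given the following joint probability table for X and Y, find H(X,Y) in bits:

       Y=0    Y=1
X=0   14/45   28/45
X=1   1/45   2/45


H(X,Y) = -Σ p(x,y) log₂ p(x,y)
  p(0,0)=14/45: -0.3111 × log₂(0.3111) = 0.5241
  p(0,1)=28/45: -0.6222 × log₂(0.6222) = 0.4259
  p(1,0)=1/45: -0.0222 × log₂(0.0222) = 0.1220
  p(1,1)=2/45: -0.0444 × log₂(0.0444) = 0.1996
H(X,Y) = 1.2717 bits


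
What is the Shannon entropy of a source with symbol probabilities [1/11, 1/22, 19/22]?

H(X) = -Σ p(x) log₂ p(x)
  -1/11 × log₂(1/11) = 0.3145
  -1/22 × log₂(1/22) = 0.2027
  -19/22 × log₂(19/22) = 0.1827
H(X) = 0.6999 bits


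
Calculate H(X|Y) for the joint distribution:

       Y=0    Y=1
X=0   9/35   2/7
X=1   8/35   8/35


H(X|Y) = Σ_y p(y) H(X|Y=y)
  p(Y=0) = 17/35, H(X|Y=0) = 0.9975
  p(Y=1) = 18/35, H(X|Y=1) = 0.9911
H(X|Y) = 0.4857×0.9975 + 0.5143×0.9911 = 0.9942 bits


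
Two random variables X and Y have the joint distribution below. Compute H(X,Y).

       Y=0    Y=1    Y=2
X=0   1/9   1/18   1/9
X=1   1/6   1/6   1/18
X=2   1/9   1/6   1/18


H(X,Y) = -Σ p(x,y) log₂ p(x,y)
  p(0,0)=1/9: -0.1111 × log₂(0.1111) = 0.3522
  p(0,1)=1/18: -0.0556 × log₂(0.0556) = 0.2317
  p(0,2)=1/9: -0.1111 × log₂(0.1111) = 0.3522
  p(1,0)=1/6: -0.1667 × log₂(0.1667) = 0.4308
  p(1,1)=1/6: -0.1667 × log₂(0.1667) = 0.4308
  p(1,2)=1/18: -0.0556 × log₂(0.0556) = 0.2317
  p(2,0)=1/9: -0.1111 × log₂(0.1111) = 0.3522
  p(2,1)=1/6: -0.1667 × log₂(0.1667) = 0.4308
  p(2,2)=1/18: -0.0556 × log₂(0.0556) = 0.2317
H(X,Y) = 3.0441 bits


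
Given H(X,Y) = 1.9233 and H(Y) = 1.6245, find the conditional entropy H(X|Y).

Chain rule: H(X,Y) = H(X|Y) + H(Y)
H(X|Y) = H(X,Y) - H(Y) = 1.9233 - 1.6245 = 0.2988 bits


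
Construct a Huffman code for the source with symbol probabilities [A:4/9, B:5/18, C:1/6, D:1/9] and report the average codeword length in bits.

Huffman tree construction:
Combine smallest probabilities repeatedly
Resulting codes:
  A: 0 (length 1)
  B: 10 (length 2)
  C: 111 (length 3)
  D: 110 (length 3)
Average length = Σ p(s) × length(s) = 1.8333 bits


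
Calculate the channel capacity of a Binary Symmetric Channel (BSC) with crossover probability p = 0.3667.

For BSC with error probability p:
C = 1 - H(p) where H(p) is binary entropy
H(0.3667) = -0.3667 × log₂(0.3667) - 0.6333 × log₂(0.6333)
H(p) = 0.9481
C = 1 - 0.9481 = 0.0519 bits/use


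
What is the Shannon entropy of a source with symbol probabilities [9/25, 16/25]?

H(X) = -Σ p(x) log₂ p(x)
  -9/25 × log₂(9/25) = 0.5306
  -16/25 × log₂(16/25) = 0.4121
H(X) = 0.9427 bits


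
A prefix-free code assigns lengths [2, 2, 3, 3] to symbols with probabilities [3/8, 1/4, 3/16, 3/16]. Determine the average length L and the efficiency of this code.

Average length L = Σ p_i × l_i = 2.3750 bits
Entropy H = 1.9363 bits
Efficiency η = H/L × 100% = 81.53%


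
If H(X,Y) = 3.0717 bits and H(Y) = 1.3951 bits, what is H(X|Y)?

Chain rule: H(X,Y) = H(X|Y) + H(Y)
H(X|Y) = H(X,Y) - H(Y) = 3.0717 - 1.3951 = 1.6766 bits


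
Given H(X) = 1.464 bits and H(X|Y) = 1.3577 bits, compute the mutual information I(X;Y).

I(X;Y) = H(X) - H(X|Y)
I(X;Y) = 1.464 - 1.3577 = 0.1063 bits


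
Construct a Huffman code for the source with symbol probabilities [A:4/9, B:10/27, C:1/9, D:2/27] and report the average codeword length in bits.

Huffman tree construction:
Combine smallest probabilities repeatedly
Resulting codes:
  A: 0 (length 1)
  B: 11 (length 2)
  C: 101 (length 3)
  D: 100 (length 3)
Average length = Σ p(s) × length(s) = 1.7407 bits


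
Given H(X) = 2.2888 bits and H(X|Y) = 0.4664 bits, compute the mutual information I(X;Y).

I(X;Y) = H(X) - H(X|Y)
I(X;Y) = 2.2888 - 0.4664 = 1.8224 bits


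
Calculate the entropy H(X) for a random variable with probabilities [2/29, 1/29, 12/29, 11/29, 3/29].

H(X) = -Σ p(x) log₂ p(x)
  -2/29 × log₂(2/29) = 0.2661
  -1/29 × log₂(1/29) = 0.1675
  -12/29 × log₂(12/29) = 0.5268
  -11/29 × log₂(11/29) = 0.5305
  -3/29 × log₂(3/29) = 0.3386
H(X) = 1.8294 bits


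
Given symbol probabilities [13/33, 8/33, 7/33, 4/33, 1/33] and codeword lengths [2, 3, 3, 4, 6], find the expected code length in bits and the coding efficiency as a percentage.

Average length L = Σ p_i × l_i = 2.8182 bits
Entropy H = 2.0214 bits
Efficiency η = H/L × 100% = 71.73%


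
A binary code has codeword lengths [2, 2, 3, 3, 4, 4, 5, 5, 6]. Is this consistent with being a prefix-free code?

Kraft inequality: Σ 2^(-l_i) ≤ 1 for prefix-free code
Calculating: 2^(-2) + 2^(-2) + 2^(-3) + 2^(-3) + 2^(-4) + 2^(-4) + 2^(-5) + 2^(-5) + 2^(-6)
= 0.25 + 0.25 + 0.125 + 0.125 + 0.0625 + 0.0625 + 0.03125 + 0.03125 + 0.015625
= 0.9531
Since 0.9531 ≤ 1, prefix-free code exists


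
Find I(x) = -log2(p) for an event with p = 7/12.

Information content I(x) = -log₂(p(x))
I = -log₂(7/12) = -log₂(0.5833)
I = 0.7776 bits


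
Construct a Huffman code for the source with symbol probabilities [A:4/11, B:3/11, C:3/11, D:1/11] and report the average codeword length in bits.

Huffman tree construction:
Combine smallest probabilities repeatedly
Resulting codes:
  A: 11 (length 2)
  B: 01 (length 2)
  C: 10 (length 2)
  D: 00 (length 2)
Average length = Σ p(s) × length(s) = 2.0000 bits
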